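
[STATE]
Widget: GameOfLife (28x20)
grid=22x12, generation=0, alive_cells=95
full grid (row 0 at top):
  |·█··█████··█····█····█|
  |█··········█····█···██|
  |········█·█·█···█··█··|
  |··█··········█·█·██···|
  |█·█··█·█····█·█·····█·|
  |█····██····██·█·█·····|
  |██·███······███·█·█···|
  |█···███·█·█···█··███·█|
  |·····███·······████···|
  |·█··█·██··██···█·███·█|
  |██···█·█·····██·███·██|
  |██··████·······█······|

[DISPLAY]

Gen: 0                      
·█··█████··█····█····█      
█··········█····█···██      
········█·█·█···█··█··      
··█··········█·█·██···      
█·█··█·█····█·█·····█·      
█····██····██·█·█·····      
██·███······███·█·█···      
█···███·█·█···█··███·█      
·····███·······████···      
·█··█·██··██···█·███·█      
██···█·█·····██·███·██      
██··████·······█······      
                            
                            
                            
                            
                            
                            
                            


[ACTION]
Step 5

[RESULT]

Gen: 5                      
······██········██····      
······█·········██····      
·······█··█···········      
···········█··········      
·········█·██·········      
·█·█·····█··███████···      
█···█·····█·██···█·█··      
█·██···········█···█··      
█··█·····█··██·█··███·      
██···██··█··█··█·███·█      
██··█·······█···█·····      
·····█···█····███·····      
                            
                            
                            
                            
                            
                            
                            


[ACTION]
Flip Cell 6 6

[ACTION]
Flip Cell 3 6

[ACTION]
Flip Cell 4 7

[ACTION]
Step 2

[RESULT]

Gen: 7                      
······██········██····      
·····█··········██····      
·····█··█·············      
······█·█··██··██·····      
··········█████···█···      
········███████·······      
·█··█·····███·········      
█·█··█·····█·█··███···      
·············█·█·█····      
█·█········█···█·██···      
·█·██·······██···█····      
··············██······      
                            
                            
                            
                            
                            
                            
                            


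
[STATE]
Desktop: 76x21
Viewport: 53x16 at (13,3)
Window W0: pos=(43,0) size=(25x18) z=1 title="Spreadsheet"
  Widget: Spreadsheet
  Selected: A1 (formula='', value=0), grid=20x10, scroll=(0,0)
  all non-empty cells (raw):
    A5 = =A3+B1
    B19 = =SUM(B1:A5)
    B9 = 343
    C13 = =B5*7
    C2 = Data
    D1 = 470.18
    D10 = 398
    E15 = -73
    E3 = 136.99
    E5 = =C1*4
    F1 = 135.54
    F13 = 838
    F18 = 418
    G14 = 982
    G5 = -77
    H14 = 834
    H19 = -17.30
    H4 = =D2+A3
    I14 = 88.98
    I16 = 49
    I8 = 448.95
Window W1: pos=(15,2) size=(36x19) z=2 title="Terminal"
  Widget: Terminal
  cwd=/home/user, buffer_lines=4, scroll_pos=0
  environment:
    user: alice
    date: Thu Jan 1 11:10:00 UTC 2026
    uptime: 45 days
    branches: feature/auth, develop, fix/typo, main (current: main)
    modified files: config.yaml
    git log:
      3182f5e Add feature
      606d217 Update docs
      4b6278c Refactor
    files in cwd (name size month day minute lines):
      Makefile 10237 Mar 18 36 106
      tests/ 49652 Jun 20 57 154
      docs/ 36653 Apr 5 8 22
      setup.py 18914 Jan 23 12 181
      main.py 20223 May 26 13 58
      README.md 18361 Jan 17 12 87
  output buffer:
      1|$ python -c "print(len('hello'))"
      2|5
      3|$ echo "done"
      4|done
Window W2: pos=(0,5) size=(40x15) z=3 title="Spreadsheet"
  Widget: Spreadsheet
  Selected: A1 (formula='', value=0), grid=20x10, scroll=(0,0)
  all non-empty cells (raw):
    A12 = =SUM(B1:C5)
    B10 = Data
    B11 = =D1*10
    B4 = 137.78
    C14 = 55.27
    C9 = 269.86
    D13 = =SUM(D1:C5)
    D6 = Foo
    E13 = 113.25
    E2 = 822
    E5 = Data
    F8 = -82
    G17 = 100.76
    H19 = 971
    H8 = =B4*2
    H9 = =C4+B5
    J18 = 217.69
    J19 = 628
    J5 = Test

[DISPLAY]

  ┃ Terminal                         ┃               
  ┠──────────────────────────────────┨A       B      
━━━━━━━━━━━━━━━━━━━━━━━━━━┓hello'))" ┃---------------
                          ┃          ┃  [0]       0  
──────────────────────────┨          ┃    0       0Da
                          ┃          ┃    0       0  
   B       C       D      ┃          ┃    0       0  
--------------------------┃          ┃    0       0  
       0       0       0  ┃          ┃    0       0  
       0       0       0  ┃          ┃    0       0  
       0       0       0  ┃          ┃    0       0  
  137.78       0       0  ┃          ┃    0     343  
       0       0       0Da┃          ┃    0       0  
       0       0Foo       ┃          ┃    0       0  
       0       0       0  ┃          ┃━━━━━━━━━━━━━━━
       0       0       0  ┃          ┃               


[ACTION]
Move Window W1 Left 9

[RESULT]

nal                         ┃ ┃A1:                   
────────────────────────────┨ ┃       A       B      
━━━━━━━━━━━━━━━━━━━━━━━━━━┓ ┃ ┃----------------------
                          ┃ ┃ ┃  1      [0]       0  
──────────────────────────┨ ┃ ┃  2        0       0Da
                          ┃ ┃ ┃  3        0       0  
   B       C       D      ┃ ┃ ┃  4        0       0  
--------------------------┃ ┃ ┃  5        0       0  
       0       0       0  ┃ ┃ ┃  6        0       0  
       0       0       0  ┃ ┃ ┃  7        0       0  
       0       0       0  ┃ ┃ ┃  8        0       0  
  137.78       0       0  ┃ ┃ ┃  9        0     343  
       0       0       0Da┃ ┃ ┃ 10        0       0  
       0       0Foo       ┃ ┃ ┃ 11        0       0  
       0       0       0  ┃ ┃ ┗━━━━━━━━━━━━━━━━━━━━━━
       0       0       0  ┃ ┃                        


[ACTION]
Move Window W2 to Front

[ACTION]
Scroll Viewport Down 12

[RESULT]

━━━━━━━━━━━━━━━━━━━━━━━━━━┓ ┃ ┃----------------------
                          ┃ ┃ ┃  1      [0]       0  
──────────────────────────┨ ┃ ┃  2        0       0Da
                          ┃ ┃ ┃  3        0       0  
   B       C       D      ┃ ┃ ┃  4        0       0  
--------------------------┃ ┃ ┃  5        0       0  
       0       0       0  ┃ ┃ ┃  6        0       0  
       0       0       0  ┃ ┃ ┃  7        0       0  
       0       0       0  ┃ ┃ ┃  8        0       0  
  137.78       0       0  ┃ ┃ ┃  9        0     343  
       0       0       0Da┃ ┃ ┃ 10        0       0  
       0       0Foo       ┃ ┃ ┃ 11        0       0  
       0       0       0  ┃ ┃ ┗━━━━━━━━━━━━━━━━━━━━━━
       0       0       0  ┃ ┃                        
━━━━━━━━━━━━━━━━━━━━━━━━━━┛ ┃                        
━━━━━━━━━━━━━━━━━━━━━━━━━━━━┛                        


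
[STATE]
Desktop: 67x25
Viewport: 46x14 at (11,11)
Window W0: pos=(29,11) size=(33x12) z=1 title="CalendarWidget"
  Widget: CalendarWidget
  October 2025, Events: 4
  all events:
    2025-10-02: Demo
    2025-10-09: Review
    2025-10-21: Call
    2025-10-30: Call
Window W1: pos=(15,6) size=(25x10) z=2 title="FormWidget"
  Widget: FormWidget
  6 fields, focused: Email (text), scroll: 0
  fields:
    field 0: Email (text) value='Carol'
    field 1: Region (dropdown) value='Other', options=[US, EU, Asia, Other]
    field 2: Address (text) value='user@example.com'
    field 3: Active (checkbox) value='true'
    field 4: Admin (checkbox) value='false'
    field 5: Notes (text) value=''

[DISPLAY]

    ┃  Address:    [user@ex]┃━━━━━━━━━━━━━━━━━
    ┃  Active:     [x]      ┃idget            
    ┃  Admin:      [ ]      ┃─────────────────
    ┃  Notes:      [       ]┃October 2025     
    ┗━━━━━━━━━━━━━━━━━━━━━━━┛h Fr Sa Su       
                  ┃       1  2*  3  4  5      
                  ┃ 6  7  8  9* 10 11 12      
                  ┃13 14 15 16 17 18 19       
                  ┃20 21* 22 23 24 25 26      
                  ┃27 28 29 30* 31            
                  ┃                           
                  ┗━━━━━━━━━━━━━━━━━━━━━━━━━━━
                                              
                                              


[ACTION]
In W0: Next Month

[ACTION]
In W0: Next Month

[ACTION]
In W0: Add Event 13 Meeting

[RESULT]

    ┃  Address:    [user@ex]┃━━━━━━━━━━━━━━━━━
    ┃  Active:     [x]      ┃idget            
    ┃  Admin:      [ ]      ┃─────────────────
    ┃  Notes:      [       ]┃ecember 2025     
    ┗━━━━━━━━━━━━━━━━━━━━━━━┛h Fr Sa Su       
                  ┃ 1  2  3  4  5  6  7       
                  ┃ 8  9 10 11 12 13* 14      
                  ┃15 16 17 18 19 20 21       
                  ┃22 23 24 25 26 27 28       
                  ┃29 30 31                   
                  ┃                           
                  ┗━━━━━━━━━━━━━━━━━━━━━━━━━━━
                                              
                                              


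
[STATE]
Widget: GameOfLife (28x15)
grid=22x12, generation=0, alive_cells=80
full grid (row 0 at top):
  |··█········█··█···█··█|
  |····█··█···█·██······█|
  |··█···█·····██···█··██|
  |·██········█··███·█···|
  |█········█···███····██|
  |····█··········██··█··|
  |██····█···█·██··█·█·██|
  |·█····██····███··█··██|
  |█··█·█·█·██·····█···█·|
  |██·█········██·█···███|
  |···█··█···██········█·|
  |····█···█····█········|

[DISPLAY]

Gen: 0                      
··█········█··█···█··█      
····█··█···█·██······█      
··█···█·····██···█··██      
·██········█··███·█···      
█········█···███····██      
····█··········██··█··      
██····█···█·██··█·█·██      
·█····██····███··█··██      
█··█·█·█·██·····█···█·      
██·█········██·█···███      
···█··█···██········█·      
····█···█····█········      
                            
                            


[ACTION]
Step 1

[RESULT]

Gen: 1                      
············███·······      
···█·······█··█······█      
·███·······█····██··██      
·██·············██·█··      
·█···········█···█·██·      
██··········█···██·█··      
██···███···██···█·█··█      
·██··█·████·█·████····      
█···█··██··█···██·····      
██·█··█··█··█······█·█      
··███······█·██····███      
······················      
                            
                            


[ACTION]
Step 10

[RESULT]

Gen: 11                     
············██········      
··█·········██········      
██·██·················      
··█····███············      
·····██████···········      
·····██·█··█·······██·      
····█·██···········██·      
····█·················      
·····█················      
······················      
···················██·      
···················██·      
                            
                            


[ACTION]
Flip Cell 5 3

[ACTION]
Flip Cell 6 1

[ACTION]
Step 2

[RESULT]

Gen: 13                     
··█·········██········      
·█·█········██········      
█·····················      
·█···█···█············      
··█··█···███··········      
···█··█············██·      
···██·██···········██·      
···██·██··············      
······················      
······················      
···················██·      
···················██·      
                            
                            


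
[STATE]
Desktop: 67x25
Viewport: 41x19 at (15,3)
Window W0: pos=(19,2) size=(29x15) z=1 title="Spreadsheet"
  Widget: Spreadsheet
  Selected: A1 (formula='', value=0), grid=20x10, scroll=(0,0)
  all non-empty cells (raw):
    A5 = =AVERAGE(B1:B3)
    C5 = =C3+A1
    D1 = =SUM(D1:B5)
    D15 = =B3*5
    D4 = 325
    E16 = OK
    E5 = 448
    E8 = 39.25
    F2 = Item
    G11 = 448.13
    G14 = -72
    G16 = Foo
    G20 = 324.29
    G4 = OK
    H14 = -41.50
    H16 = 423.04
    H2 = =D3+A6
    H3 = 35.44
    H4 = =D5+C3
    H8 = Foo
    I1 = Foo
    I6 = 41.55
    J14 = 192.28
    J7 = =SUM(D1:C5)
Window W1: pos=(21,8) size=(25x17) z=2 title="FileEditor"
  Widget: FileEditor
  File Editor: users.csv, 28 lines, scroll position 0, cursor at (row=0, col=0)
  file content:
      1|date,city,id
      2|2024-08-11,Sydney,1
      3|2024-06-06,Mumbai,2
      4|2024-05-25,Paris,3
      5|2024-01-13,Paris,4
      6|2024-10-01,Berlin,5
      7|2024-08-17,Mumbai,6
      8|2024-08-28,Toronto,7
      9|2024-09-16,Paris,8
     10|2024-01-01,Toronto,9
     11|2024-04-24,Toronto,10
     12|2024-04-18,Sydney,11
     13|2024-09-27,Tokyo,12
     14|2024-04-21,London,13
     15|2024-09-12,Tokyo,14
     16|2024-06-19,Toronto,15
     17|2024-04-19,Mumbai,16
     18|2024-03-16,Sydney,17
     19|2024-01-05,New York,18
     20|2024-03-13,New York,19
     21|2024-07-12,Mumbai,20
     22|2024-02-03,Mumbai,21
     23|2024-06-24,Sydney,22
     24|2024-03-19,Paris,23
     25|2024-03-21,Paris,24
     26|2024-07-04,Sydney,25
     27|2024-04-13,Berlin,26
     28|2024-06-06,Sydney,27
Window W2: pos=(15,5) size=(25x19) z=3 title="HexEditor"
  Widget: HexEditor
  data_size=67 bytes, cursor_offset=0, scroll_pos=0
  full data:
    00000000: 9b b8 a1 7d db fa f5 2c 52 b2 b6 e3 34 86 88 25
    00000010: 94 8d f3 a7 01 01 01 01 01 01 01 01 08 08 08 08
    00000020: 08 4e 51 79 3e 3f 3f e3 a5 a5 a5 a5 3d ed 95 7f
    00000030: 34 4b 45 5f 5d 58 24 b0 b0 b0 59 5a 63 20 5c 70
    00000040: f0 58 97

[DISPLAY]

    ┃ Spreadsheet               ┃        
    ┠───────────────────────────┨        
┏━━━━━━━━━━━━━━━━━━━━━━━┓       ┃        
┃ HexEditor             ┃   C   ┃        
┠───────────────────────┨-------┃        
┃00000000  9B b8 a1 7d d┃━━━━━┓ ┃        
┃00000010  94 8d f3 a7 0┃     ┃ ┃        
┃00000020  08 4e 51 79 3┃─────┨ ┃        
┃00000030  34 4b 45 5f 5┃    ▲┃ ┃        
┃00000040  f0 58 97     ┃1   █┃ ┃        
┃                       ┃2   ░┃ ┃        
┃                       ┃    ░┃ ┃        
┃                       ┃    ░┃ ┃        
┃                       ┃5   ░┃━┛        
┃                       ┃6   ░┃          
┃                       ┃,7  ░┃          
┃                       ┃    ░┃          
┃                       ┃,9  ░┃          
┃                       ┃,10 ░┃          


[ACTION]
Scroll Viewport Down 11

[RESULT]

┃ HexEditor             ┃   C   ┃        
┠───────────────────────┨-------┃        
┃00000000  9B b8 a1 7d d┃━━━━━┓ ┃        
┃00000010  94 8d f3 a7 0┃     ┃ ┃        
┃00000020  08 4e 51 79 3┃─────┨ ┃        
┃00000030  34 4b 45 5f 5┃    ▲┃ ┃        
┃00000040  f0 58 97     ┃1   █┃ ┃        
┃                       ┃2   ░┃ ┃        
┃                       ┃    ░┃ ┃        
┃                       ┃    ░┃ ┃        
┃                       ┃5   ░┃━┛        
┃                       ┃6   ░┃          
┃                       ┃,7  ░┃          
┃                       ┃    ░┃          
┃                       ┃,9  ░┃          
┃                       ┃,10 ░┃          
┃                       ┃11  ░┃          
┗━━━━━━━━━━━━━━━━━━━━━━━┛2   ▼┃          
      ┗━━━━━━━━━━━━━━━━━━━━━━━┛          


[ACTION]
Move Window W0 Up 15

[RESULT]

┃ HexEditor             ┃       ┃        
┠───────────────────────┨       ┃        
┃00000000  9B b8 a1 7d d┃━━━━━┓ ┃        
┃00000010  94 8d f3 a7 0┃     ┃ ┃        
┃00000020  08 4e 51 79 3┃─────┨ ┃        
┃00000030  34 4b 45 5f 5┃    ▲┃ ┃        
┃00000040  f0 58 97     ┃1   █┃ ┃        
┃                       ┃2   ░┃ ┃        
┃                       ┃    ░┃━┛        
┃                       ┃    ░┃          
┃                       ┃5   ░┃          
┃                       ┃6   ░┃          
┃                       ┃,7  ░┃          
┃                       ┃    ░┃          
┃                       ┃,9  ░┃          
┃                       ┃,10 ░┃          
┃                       ┃11  ░┃          
┗━━━━━━━━━━━━━━━━━━━━━━━┛2   ▼┃          
      ┗━━━━━━━━━━━━━━━━━━━━━━━┛          


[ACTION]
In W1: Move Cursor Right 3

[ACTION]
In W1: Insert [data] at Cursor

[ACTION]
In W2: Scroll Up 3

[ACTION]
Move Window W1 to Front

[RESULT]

┃ HexEditor             ┃       ┃        
┠───────────────────────┨       ┃        
┃00000┏━━━━━━━━━━━━━━━━━━━━━━━┓ ┃        
┃00000┃ FileEditor            ┃ ┃        
┃00000┠───────────────────────┨ ┃        
┃00000┃datdata█,city,id      ▲┃ ┃        
┃00000┃2024-08-11,Sydney,1   █┃ ┃        
┃     ┃2024-06-06,Mumbai,2   ░┃ ┃        
┃     ┃2024-05-25,Paris,3    ░┃━┛        
┃     ┃2024-01-13,Paris,4    ░┃          
┃     ┃2024-10-01,Berlin,5   ░┃          
┃     ┃2024-08-17,Mumbai,6   ░┃          
┃     ┃2024-08-28,Toronto,7  ░┃          
┃     ┃2024-09-16,Paris,8    ░┃          
┃     ┃2024-01-01,Toronto,9  ░┃          
┃     ┃2024-04-24,Toronto,10 ░┃          
┃     ┃2024-04-18,Sydney,11  ░┃          
┗━━━━━┃2024-09-27,Tokyo,12   ▼┃          
      ┗━━━━━━━━━━━━━━━━━━━━━━━┛          


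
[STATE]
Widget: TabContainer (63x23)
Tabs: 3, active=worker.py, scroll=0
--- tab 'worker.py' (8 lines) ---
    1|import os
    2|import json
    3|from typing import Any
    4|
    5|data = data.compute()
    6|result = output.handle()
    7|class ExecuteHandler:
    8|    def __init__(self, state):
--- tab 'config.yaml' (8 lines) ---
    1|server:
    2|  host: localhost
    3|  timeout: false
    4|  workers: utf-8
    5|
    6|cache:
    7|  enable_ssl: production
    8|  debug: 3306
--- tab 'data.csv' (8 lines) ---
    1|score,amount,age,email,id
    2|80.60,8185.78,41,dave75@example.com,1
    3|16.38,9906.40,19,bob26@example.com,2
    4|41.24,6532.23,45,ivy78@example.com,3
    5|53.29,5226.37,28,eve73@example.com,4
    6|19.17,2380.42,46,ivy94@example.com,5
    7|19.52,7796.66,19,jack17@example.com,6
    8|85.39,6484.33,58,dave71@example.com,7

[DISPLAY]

[worker.py]│ config.yaml │ data.csv                            
───────────────────────────────────────────────────────────────
import os                                                      
import json                                                    
from typing import Any                                         
                                                               
data = data.compute()                                          
result = output.handle()                                       
class ExecuteHandler:                                          
    def __init__(self, state):                                 
                                                               
                                                               
                                                               
                                                               
                                                               
                                                               
                                                               
                                                               
                                                               
                                                               
                                                               
                                                               
                                                               


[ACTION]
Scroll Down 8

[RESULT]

[worker.py]│ config.yaml │ data.csv                            
───────────────────────────────────────────────────────────────
    def __init__(self, state):                                 
                                                               
                                                               
                                                               
                                                               
                                                               
                                                               
                                                               
                                                               
                                                               
                                                               
                                                               
                                                               
                                                               
                                                               
                                                               
                                                               
                                                               
                                                               
                                                               
                                                               


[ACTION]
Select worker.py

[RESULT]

[worker.py]│ config.yaml │ data.csv                            
───────────────────────────────────────────────────────────────
import os                                                      
import json                                                    
from typing import Any                                         
                                                               
data = data.compute()                                          
result = output.handle()                                       
class ExecuteHandler:                                          
    def __init__(self, state):                                 
                                                               
                                                               
                                                               
                                                               
                                                               
                                                               
                                                               
                                                               
                                                               
                                                               
                                                               
                                                               
                                                               


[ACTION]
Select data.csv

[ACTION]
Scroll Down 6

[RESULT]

 worker.py │ config.yaml │[data.csv]                           
───────────────────────────────────────────────────────────────
19.52,7796.66,19,jack17@example.com,6                          
85.39,6484.33,58,dave71@example.com,7                          
                                                               
                                                               
                                                               
                                                               
                                                               
                                                               
                                                               
                                                               
                                                               
                                                               
                                                               
                                                               
                                                               
                                                               
                                                               
                                                               
                                                               
                                                               
                                                               


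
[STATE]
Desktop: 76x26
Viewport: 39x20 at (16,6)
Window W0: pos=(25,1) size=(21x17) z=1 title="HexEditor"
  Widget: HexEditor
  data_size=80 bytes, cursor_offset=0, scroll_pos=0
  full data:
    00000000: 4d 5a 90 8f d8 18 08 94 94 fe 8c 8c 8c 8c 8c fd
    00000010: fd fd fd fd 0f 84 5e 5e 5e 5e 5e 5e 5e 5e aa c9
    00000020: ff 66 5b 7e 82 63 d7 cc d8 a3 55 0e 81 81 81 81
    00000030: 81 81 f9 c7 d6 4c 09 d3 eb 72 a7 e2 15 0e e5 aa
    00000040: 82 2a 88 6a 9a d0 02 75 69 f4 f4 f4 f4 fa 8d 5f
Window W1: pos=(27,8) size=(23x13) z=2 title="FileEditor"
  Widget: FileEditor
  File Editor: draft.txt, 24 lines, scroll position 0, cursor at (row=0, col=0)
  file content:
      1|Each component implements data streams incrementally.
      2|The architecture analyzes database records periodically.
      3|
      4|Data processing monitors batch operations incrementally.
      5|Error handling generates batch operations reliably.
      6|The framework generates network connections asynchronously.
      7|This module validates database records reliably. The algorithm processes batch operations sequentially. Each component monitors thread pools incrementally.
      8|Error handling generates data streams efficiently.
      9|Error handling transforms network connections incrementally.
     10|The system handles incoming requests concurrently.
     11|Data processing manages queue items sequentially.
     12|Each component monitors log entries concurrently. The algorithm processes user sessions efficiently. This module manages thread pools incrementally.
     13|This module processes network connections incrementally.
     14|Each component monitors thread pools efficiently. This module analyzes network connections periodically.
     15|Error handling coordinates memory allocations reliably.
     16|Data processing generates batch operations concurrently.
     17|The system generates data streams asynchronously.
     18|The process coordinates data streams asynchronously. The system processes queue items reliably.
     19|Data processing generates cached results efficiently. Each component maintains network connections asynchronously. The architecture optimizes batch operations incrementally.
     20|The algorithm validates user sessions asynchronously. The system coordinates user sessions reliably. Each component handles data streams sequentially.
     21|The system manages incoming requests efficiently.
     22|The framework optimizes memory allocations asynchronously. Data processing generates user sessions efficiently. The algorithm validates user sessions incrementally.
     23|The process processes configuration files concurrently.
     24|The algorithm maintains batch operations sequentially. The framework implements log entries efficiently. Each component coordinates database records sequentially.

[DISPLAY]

         ┃00000020  ff 66 5b ┃         
         ┃00000030  81 81 f9 ┃         
         ┃0┏━━━━━━━━━━━━━━━━━━━━━┓     
         ┃ ┃ FileEditor          ┃     
         ┃ ┠─────────────────────┨     
         ┃ ┃█ach component imple▲┃     
         ┃ ┃The architecture ana█┃     
         ┃ ┃                    ░┃     
         ┃ ┃Data processing moni░┃     
         ┃ ┃Error handling gener░┃     
         ┃ ┃The framework genera░┃     
         ┗━┃This module validate░┃     
           ┃Error handling gener░┃     
           ┃Error handling trans▼┃     
           ┗━━━━━━━━━━━━━━━━━━━━━┛     
                                       
                                       
                                       
                                       
                                       


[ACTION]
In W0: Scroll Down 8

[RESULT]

         ┃                   ┃         
         ┃                   ┃         
         ┃ ┏━━━━━━━━━━━━━━━━━━━━━┓     
         ┃ ┃ FileEditor          ┃     
         ┃ ┠─────────────────────┨     
         ┃ ┃█ach component imple▲┃     
         ┃ ┃The architecture ana█┃     
         ┃ ┃                    ░┃     
         ┃ ┃Data processing moni░┃     
         ┃ ┃Error handling gener░┃     
         ┃ ┃The framework genera░┃     
         ┗━┃This module validate░┃     
           ┃Error handling gener░┃     
           ┃Error handling trans▼┃     
           ┗━━━━━━━━━━━━━━━━━━━━━┛     
                                       
                                       
                                       
                                       
                                       


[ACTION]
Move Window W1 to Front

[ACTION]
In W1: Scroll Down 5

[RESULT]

         ┃                   ┃         
         ┃                   ┃         
         ┃ ┏━━━━━━━━━━━━━━━━━━━━━┓     
         ┃ ┃ FileEditor          ┃     
         ┃ ┠─────────────────────┨     
         ┃ ┃The framework genera▲┃     
         ┃ ┃This module validate░┃     
         ┃ ┃Error handling gener░┃     
         ┃ ┃Error handling trans█┃     
         ┃ ┃The system handles i░┃     
         ┃ ┃Data processing mana░┃     
         ┗━┃Each component monit░┃     
           ┃This module processe░┃     
           ┃Each component monit▼┃     
           ┗━━━━━━━━━━━━━━━━━━━━━┛     
                                       
                                       
                                       
                                       
                                       


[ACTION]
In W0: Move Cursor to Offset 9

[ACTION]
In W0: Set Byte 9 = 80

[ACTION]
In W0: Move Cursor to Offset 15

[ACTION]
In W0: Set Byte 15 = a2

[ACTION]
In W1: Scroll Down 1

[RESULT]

         ┃                   ┃         
         ┃                   ┃         
         ┃ ┏━━━━━━━━━━━━━━━━━━━━━┓     
         ┃ ┃ FileEditor          ┃     
         ┃ ┠─────────────────────┨     
         ┃ ┃This module validate▲┃     
         ┃ ┃Error handling gener░┃     
         ┃ ┃Error handling trans░┃     
         ┃ ┃The system handles i█┃     
         ┃ ┃Data processing mana░┃     
         ┃ ┃Each component monit░┃     
         ┗━┃This module processe░┃     
           ┃Each component monit░┃     
           ┃Error handling coord▼┃     
           ┗━━━━━━━━━━━━━━━━━━━━━┛     
                                       
                                       
                                       
                                       
                                       


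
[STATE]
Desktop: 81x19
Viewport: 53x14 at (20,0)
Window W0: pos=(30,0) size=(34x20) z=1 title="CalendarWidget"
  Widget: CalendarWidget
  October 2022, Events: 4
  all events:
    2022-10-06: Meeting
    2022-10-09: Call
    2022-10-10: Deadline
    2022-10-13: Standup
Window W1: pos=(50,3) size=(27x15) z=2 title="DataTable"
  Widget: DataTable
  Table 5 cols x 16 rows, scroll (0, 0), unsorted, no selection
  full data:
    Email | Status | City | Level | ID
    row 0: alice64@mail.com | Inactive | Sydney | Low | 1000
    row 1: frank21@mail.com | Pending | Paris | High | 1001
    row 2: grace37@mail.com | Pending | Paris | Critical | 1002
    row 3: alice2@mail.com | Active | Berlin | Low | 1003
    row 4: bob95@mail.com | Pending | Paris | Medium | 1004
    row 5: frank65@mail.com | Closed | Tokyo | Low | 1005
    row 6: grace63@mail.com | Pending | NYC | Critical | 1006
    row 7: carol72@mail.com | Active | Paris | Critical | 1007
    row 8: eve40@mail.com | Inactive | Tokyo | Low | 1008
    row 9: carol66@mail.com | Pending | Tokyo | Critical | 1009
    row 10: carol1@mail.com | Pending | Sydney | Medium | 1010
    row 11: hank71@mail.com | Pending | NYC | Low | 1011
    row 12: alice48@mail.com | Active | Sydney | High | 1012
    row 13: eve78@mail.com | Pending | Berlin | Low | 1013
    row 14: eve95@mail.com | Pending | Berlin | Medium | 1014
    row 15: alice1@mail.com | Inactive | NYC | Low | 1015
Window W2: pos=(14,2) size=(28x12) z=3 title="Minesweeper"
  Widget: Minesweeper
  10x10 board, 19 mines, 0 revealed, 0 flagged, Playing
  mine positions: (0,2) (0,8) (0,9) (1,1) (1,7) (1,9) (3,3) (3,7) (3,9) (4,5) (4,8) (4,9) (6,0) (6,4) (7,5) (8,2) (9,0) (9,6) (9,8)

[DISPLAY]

          ┏━━━━━━━━━━━━━━━━━━━━━━━━━━━━━━━━┓         
          ┃ CalendarWidget                 ┃         
━━━━━━━━━━━━━━━━━━━━━┓─────────────────────┨         
sweeper              ┃ctober 2┏━━━━━━━━━━━━━━━━━━━━━━
─────────────────────┨ Fr Sa S┃ DataTable            
■■■■■                ┃     1  ┠──────────────────────
■■■■■                ┃*  7  8 ┃Email           │Statu
■■■■■                ┃3* 14 15┃────────────────┼─────
■■■■■                ┃ 21 22 2┃alice64@mail.com│Inact
■■■■■                ┃ 28 29 3┃frank21@mail.com│Pendi
■■■■■                ┃        ┃grace37@mail.com│Pendi
■■■■■                ┃        ┃alice2@mail.com │Activ
■■■■■                ┃        ┃bob95@mail.com  │Pendi
━━━━━━━━━━━━━━━━━━━━━┛        ┃frank65@mail.com│Close


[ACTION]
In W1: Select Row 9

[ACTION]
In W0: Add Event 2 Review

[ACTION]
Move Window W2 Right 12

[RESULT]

          ┏━━━━━━━━━━━━━━━━━━━━━━━━━━━━━━━━┓         
          ┃ CalendarWidget                 ┃         
      ┏━━━━━━━━━━━━━━━━━━━━━━━━━━┓─────────┨         
      ┃ Minesweeper              ┃━━━━━━━━━━━━━━━━━━━
      ┠──────────────────────────┨taTable            
      ┃■■■■■■■■■■                ┃───────────────────
      ┃■■■■■■■■■■                ┃il           │Statu
      ┃■■■■■■■■■■                ┃─────────────┼─────
      ┃■■■■■■■■■■                ┃ce64@mail.com│Inact
      ┃■■■■■■■■■■                ┃nk21@mail.com│Pendi
      ┃■■■■■■■■■■                ┃ce37@mail.com│Pendi
      ┃■■■■■■■■■■                ┃ce2@mail.com │Activ
      ┃■■■■■■■■■■                ┃95@mail.com  │Pendi
      ┗━━━━━━━━━━━━━━━━━━━━━━━━━━┛nk65@mail.com│Close
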